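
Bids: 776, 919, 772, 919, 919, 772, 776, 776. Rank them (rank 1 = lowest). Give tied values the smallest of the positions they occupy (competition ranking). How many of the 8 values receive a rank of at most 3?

Sorted (ascending): 772, 772, 776, 776, 776, 919, 919, 919
The 2 values of 772 occupy positions 1–2 → each gets rank 1.
The 3 values of 776 occupy positions 3–5 → each gets rank 3.
The 3 values of 919 occupy positions 6–8 → each gets rank 6.
Ranks ≤ 3: {1, 1, 3, 3, 3} → 5 values.

5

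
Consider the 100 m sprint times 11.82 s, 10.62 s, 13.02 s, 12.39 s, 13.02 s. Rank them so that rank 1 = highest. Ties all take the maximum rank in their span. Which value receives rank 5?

Sorted (descending): 13.02, 13.02, 12.39, 11.82, 10.62
The 2 values of 13.02 occupy positions 1–2 → each gets rank 2.
Rank 5 → value 10.62.

10.62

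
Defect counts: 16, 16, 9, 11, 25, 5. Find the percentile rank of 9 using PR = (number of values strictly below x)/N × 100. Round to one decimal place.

N = 6.
Strictly below 9: 1. Equal to 9: 1.
PR = 1/6 × 100 = 16.7

16.7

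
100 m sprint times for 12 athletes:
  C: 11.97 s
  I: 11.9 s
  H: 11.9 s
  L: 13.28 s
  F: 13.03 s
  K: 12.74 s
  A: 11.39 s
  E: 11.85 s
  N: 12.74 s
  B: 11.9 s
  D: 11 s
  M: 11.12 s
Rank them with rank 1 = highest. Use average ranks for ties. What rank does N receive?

3.5

Sorted (descending): 13.28, 13.03, 12.74, 12.74, 11.97, 11.9, 11.9, 11.9, 11.85, 11.39, 11.12, 11
The 2 values of 12.74 occupy positions 3–4 → average rank (3+4)/2 = 3.5.
The 3 values of 11.9 occupy positions 6–8 → average rank 7.
N has value 12.74 s → rank 3.5.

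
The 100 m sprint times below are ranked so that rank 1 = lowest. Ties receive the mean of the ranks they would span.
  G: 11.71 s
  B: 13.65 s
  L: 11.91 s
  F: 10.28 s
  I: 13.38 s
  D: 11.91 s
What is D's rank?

3.5

Sorted (ascending): 10.28, 11.71, 11.91, 11.91, 13.38, 13.65
The 2 values of 11.91 occupy positions 3–4 → average rank (3+4)/2 = 3.5.
D has value 11.91 s → rank 3.5.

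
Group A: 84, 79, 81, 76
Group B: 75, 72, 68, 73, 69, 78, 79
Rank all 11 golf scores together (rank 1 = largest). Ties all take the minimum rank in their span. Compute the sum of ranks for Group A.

Sorted (descending): 84, 81, 79, 79, 78, 76, 75, 73, 72, 69, 68
The 2 values of 79 occupy positions 3–4 → each gets rank 3.
Group A values → pooled ranks: 84→1, 79→3, 81→2, 76→6
Rank sum = 1 + 3 + 2 + 6 = 12

12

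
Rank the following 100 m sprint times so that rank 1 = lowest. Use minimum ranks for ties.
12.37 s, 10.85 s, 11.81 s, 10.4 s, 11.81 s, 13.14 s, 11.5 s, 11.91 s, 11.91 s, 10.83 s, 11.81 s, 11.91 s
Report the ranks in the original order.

11, 3, 5, 1, 5, 12, 4, 8, 8, 2, 5, 8

Sorted (ascending): 10.4, 10.83, 10.85, 11.5, 11.81, 11.81, 11.81, 11.91, 11.91, 11.91, 12.37, 13.14
The 3 values of 11.81 occupy positions 5–7 → each gets rank 5.
The 3 values of 11.91 occupy positions 8–10 → each gets rank 8.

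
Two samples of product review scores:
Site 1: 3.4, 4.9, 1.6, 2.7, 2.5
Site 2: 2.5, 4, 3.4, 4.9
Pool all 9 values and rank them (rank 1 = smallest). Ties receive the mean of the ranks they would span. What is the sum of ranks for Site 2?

Sorted (ascending): 1.6, 2.5, 2.5, 2.7, 3.4, 3.4, 4, 4.9, 4.9
The 2 values of 2.5 occupy positions 2–3 → average rank (2+3)/2 = 2.5.
The 2 values of 3.4 occupy positions 5–6 → average rank (5+6)/2 = 5.5.
The 2 values of 4.9 occupy positions 8–9 → average rank (8+9)/2 = 8.5.
Site 2 values → pooled ranks: 2.5→2.5, 4→7, 3.4→5.5, 4.9→8.5
Rank sum = 2.5 + 7 + 5.5 + 8.5 = 23.5

23.5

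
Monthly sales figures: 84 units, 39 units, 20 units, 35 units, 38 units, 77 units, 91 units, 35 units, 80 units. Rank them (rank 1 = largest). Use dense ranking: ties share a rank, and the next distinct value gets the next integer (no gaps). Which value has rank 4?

Sorted (descending): 91, 84, 80, 77, 39, 38, 35, 35, 20
The 2 values of 35 share dense rank 7.
Remaining distinct values take the next consecutive integers.
Rank 4 → value 77.

77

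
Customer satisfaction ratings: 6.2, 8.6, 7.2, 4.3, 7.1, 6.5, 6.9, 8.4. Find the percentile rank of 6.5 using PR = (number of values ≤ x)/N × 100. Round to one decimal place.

N = 8.
Strictly below 6.5: 2. Equal to 6.5: 1.
PR = 3/8 × 100 = 37.5

37.5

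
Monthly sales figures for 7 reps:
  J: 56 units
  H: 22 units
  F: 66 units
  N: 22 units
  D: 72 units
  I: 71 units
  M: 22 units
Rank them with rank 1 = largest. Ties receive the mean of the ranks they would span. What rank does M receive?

Sorted (descending): 72, 71, 66, 56, 22, 22, 22
The 3 values of 22 occupy positions 5–7 → average rank 6.
M has value 22 units → rank 6.

6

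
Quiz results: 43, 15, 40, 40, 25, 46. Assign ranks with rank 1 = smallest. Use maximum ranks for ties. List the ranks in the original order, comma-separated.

Sorted (ascending): 15, 25, 40, 40, 43, 46
The 2 values of 40 occupy positions 3–4 → each gets rank 4.

5, 1, 4, 4, 2, 6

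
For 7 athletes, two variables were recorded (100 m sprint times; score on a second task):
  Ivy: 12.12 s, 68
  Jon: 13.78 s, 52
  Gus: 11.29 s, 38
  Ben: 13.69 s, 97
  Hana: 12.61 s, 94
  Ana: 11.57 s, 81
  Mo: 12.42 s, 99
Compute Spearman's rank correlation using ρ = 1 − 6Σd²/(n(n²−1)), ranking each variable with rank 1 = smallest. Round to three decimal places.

Ranks of variable 1: 3, 7, 1, 6, 5, 2, 4
Ranks of variable 2: 3, 2, 1, 6, 5, 4, 7
d = r₁ − r₂: 0, 5, 0, 0, 0, -2, -3
d²: 0, 25, 0, 0, 0, 4, 9; Σd² = 38
ρ = 1 − 6·38/(7·48) = 1 − 228/336 = 0.321

0.321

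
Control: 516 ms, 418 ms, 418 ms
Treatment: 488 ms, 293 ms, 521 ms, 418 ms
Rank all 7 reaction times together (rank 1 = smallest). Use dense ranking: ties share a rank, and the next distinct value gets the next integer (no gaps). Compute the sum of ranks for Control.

8

Sorted (ascending): 293, 418, 418, 418, 488, 516, 521
The 3 values of 418 share dense rank 2.
Remaining distinct values take the next consecutive integers.
Control values → pooled ranks: 516→4, 418→2, 418→2
Rank sum = 4 + 2 + 2 = 8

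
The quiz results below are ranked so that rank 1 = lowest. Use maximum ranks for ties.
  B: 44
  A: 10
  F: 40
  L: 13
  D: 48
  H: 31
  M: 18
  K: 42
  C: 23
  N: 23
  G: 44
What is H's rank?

6

Sorted (ascending): 10, 13, 18, 23, 23, 31, 40, 42, 44, 44, 48
The 2 values of 23 occupy positions 4–5 → each gets rank 5.
The 2 values of 44 occupy positions 9–10 → each gets rank 10.
H has value 31 → rank 6.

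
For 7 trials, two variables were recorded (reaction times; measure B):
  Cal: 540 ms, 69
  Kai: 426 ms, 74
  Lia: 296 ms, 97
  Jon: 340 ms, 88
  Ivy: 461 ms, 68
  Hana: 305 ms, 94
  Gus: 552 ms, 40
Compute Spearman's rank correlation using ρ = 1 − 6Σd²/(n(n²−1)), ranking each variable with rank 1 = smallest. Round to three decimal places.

Ranks of variable 1: 6, 4, 1, 3, 5, 2, 7
Ranks of variable 2: 3, 4, 7, 5, 2, 6, 1
d = r₁ − r₂: 3, 0, -6, -2, 3, -4, 6
d²: 9, 0, 36, 4, 9, 16, 36; Σd² = 110
ρ = 1 − 6·110/(7·48) = 1 − 660/336 = -0.964

-0.964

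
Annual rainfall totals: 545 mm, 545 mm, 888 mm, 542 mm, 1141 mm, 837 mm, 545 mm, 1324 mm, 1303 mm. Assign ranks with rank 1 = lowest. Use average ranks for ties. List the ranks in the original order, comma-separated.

Sorted (ascending): 542, 545, 545, 545, 837, 888, 1141, 1303, 1324
The 3 values of 545 occupy positions 2–4 → average rank 3.

3, 3, 6, 1, 7, 5, 3, 9, 8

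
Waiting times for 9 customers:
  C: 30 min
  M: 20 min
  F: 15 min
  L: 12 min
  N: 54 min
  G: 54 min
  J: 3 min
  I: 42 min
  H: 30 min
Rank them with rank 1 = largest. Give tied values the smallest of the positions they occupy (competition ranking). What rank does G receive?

1

Sorted (descending): 54, 54, 42, 30, 30, 20, 15, 12, 3
The 2 values of 54 occupy positions 1–2 → each gets rank 1.
The 2 values of 30 occupy positions 4–5 → each gets rank 4.
G has value 54 min → rank 1.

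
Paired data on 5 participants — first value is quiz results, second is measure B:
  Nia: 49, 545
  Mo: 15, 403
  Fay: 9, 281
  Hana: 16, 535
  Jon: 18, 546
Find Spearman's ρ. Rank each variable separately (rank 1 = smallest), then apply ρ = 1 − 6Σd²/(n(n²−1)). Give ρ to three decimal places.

0.900

Ranks of variable 1: 5, 2, 1, 3, 4
Ranks of variable 2: 4, 2, 1, 3, 5
d = r₁ − r₂: 1, 0, 0, 0, -1
d²: 1, 0, 0, 0, 1; Σd² = 2
ρ = 1 − 6·2/(5·24) = 1 − 12/120 = 0.900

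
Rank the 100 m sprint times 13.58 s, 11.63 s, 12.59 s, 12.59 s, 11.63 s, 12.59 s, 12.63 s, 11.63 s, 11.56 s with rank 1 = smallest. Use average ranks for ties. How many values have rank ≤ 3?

4

Sorted (ascending): 11.56, 11.63, 11.63, 11.63, 12.59, 12.59, 12.59, 12.63, 13.58
The 3 values of 11.63 occupy positions 2–4 → average rank 3.
The 3 values of 12.59 occupy positions 5–7 → average rank 6.
Ranks ≤ 3: {1, 3, 3, 3} → 4 values.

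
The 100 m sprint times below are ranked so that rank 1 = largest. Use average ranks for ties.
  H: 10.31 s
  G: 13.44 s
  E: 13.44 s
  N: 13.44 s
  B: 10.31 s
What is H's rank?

Sorted (descending): 13.44, 13.44, 13.44, 10.31, 10.31
The 3 values of 13.44 occupy positions 1–3 → average rank 2.
The 2 values of 10.31 occupy positions 4–5 → average rank (4+5)/2 = 4.5.
H has value 10.31 s → rank 4.5.

4.5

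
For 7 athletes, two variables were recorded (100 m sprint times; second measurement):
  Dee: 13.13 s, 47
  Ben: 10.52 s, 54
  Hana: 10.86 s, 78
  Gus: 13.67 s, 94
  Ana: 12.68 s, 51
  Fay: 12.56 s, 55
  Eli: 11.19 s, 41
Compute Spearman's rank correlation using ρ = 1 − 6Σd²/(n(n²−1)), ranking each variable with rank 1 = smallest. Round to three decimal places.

0.107

Ranks of variable 1: 6, 1, 2, 7, 5, 4, 3
Ranks of variable 2: 2, 4, 6, 7, 3, 5, 1
d = r₁ − r₂: 4, -3, -4, 0, 2, -1, 2
d²: 16, 9, 16, 0, 4, 1, 4; Σd² = 50
ρ = 1 − 6·50/(7·48) = 1 − 300/336 = 0.107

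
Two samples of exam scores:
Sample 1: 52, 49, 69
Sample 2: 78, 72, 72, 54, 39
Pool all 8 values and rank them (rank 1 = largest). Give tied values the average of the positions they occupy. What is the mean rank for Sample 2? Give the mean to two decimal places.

Sorted (descending): 78, 72, 72, 69, 54, 52, 49, 39
The 2 values of 72 occupy positions 2–3 → average rank (2+3)/2 = 2.5.
Sample 2 values → pooled ranks: 78→1, 72→2.5, 72→2.5, 54→5, 39→8
Mean rank = (1 + 2.5 + 2.5 + 5 + 8) / 5 = 3.80

3.80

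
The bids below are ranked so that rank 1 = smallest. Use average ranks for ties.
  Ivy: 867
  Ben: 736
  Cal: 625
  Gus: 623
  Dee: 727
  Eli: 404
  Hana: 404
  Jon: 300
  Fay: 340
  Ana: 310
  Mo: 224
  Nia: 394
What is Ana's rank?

Sorted (ascending): 224, 300, 310, 340, 394, 404, 404, 623, 625, 727, 736, 867
The 2 values of 404 occupy positions 6–7 → average rank (6+7)/2 = 6.5.
Ana has value 310 → rank 3.

3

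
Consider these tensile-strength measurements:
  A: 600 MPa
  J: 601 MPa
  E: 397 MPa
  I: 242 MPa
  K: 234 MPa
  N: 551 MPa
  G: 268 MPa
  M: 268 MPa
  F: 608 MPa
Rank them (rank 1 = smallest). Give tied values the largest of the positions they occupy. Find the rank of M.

Sorted (ascending): 234, 242, 268, 268, 397, 551, 600, 601, 608
The 2 values of 268 occupy positions 3–4 → each gets rank 4.
M has value 268 MPa → rank 4.

4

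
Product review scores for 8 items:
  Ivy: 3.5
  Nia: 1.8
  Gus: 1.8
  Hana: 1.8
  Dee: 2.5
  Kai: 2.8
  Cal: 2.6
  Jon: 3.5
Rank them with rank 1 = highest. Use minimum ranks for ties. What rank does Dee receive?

5

Sorted (descending): 3.5, 3.5, 2.8, 2.6, 2.5, 1.8, 1.8, 1.8
The 2 values of 3.5 occupy positions 1–2 → each gets rank 1.
The 3 values of 1.8 occupy positions 6–8 → each gets rank 6.
Dee has value 2.5 → rank 5.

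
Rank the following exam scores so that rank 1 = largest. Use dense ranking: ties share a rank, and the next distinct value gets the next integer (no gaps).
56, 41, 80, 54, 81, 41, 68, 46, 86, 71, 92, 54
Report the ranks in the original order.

7, 10, 4, 8, 3, 10, 6, 9, 2, 5, 1, 8

Sorted (descending): 92, 86, 81, 80, 71, 68, 56, 54, 54, 46, 41, 41
The 2 values of 54 share dense rank 8.
The 2 values of 41 share dense rank 10.
Remaining distinct values take the next consecutive integers.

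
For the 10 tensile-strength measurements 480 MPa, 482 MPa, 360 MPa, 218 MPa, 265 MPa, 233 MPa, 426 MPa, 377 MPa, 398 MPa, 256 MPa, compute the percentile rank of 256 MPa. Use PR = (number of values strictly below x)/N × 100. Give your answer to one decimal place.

N = 10.
Strictly below 256: 2. Equal to 256: 1.
PR = 2/10 × 100 = 20.0

20.0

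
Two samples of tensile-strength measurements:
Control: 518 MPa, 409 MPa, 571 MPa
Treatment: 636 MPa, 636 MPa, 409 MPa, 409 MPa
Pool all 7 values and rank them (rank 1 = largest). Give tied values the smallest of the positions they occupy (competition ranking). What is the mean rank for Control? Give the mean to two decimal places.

Sorted (descending): 636, 636, 571, 518, 409, 409, 409
The 2 values of 636 occupy positions 1–2 → each gets rank 1.
The 3 values of 409 occupy positions 5–7 → each gets rank 5.
Control values → pooled ranks: 518→4, 409→5, 571→3
Mean rank = (4 + 5 + 3) / 3 = 4.00

4.00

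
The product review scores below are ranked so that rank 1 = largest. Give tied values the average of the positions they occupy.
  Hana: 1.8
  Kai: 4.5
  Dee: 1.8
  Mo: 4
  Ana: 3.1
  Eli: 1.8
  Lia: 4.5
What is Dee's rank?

6

Sorted (descending): 4.5, 4.5, 4, 3.1, 1.8, 1.8, 1.8
The 2 values of 4.5 occupy positions 1–2 → average rank (1+2)/2 = 1.5.
The 3 values of 1.8 occupy positions 5–7 → average rank 6.
Dee has value 1.8 → rank 6.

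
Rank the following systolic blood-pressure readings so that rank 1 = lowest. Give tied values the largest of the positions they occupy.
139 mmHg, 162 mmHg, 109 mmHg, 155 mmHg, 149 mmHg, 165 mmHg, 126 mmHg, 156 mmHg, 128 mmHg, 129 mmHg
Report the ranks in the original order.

Sorted (ascending): 109, 126, 128, 129, 139, 149, 155, 156, 162, 165
No ties — each value takes its position as its rank.

5, 9, 1, 7, 6, 10, 2, 8, 3, 4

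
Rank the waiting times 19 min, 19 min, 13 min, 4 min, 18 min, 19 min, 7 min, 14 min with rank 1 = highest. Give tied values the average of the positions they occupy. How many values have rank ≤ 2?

3

Sorted (descending): 19, 19, 19, 18, 14, 13, 7, 4
The 3 values of 19 occupy positions 1–3 → average rank 2.
Ranks ≤ 2: {2, 2, 2} → 3 values.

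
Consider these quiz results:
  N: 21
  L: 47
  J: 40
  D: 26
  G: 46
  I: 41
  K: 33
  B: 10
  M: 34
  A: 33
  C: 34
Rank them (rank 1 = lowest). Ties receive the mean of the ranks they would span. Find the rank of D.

3

Sorted (ascending): 10, 21, 26, 33, 33, 34, 34, 40, 41, 46, 47
The 2 values of 33 occupy positions 4–5 → average rank (4+5)/2 = 4.5.
The 2 values of 34 occupy positions 6–7 → average rank (6+7)/2 = 6.5.
D has value 26 → rank 3.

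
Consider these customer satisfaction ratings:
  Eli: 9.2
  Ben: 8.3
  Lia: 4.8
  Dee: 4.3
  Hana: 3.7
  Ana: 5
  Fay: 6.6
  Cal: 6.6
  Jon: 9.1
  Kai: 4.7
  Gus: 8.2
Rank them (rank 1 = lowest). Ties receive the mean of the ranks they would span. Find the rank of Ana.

Sorted (ascending): 3.7, 4.3, 4.7, 4.8, 5, 6.6, 6.6, 8.2, 8.3, 9.1, 9.2
The 2 values of 6.6 occupy positions 6–7 → average rank (6+7)/2 = 6.5.
Ana has value 5 → rank 5.

5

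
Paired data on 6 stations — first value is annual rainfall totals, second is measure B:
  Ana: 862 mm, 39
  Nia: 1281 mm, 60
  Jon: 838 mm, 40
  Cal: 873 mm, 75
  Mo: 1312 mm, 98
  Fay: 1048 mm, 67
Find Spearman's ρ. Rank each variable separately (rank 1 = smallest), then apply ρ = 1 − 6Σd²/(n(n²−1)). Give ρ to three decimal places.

0.714

Ranks of variable 1: 2, 5, 1, 3, 6, 4
Ranks of variable 2: 1, 3, 2, 5, 6, 4
d = r₁ − r₂: 1, 2, -1, -2, 0, 0
d²: 1, 4, 1, 4, 0, 0; Σd² = 10
ρ = 1 − 6·10/(6·35) = 1 − 60/210 = 0.714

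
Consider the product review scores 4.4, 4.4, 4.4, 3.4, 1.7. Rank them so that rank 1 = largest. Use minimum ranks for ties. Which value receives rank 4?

3.4

Sorted (descending): 4.4, 4.4, 4.4, 3.4, 1.7
The 3 values of 4.4 occupy positions 1–3 → each gets rank 1.
Rank 4 → value 3.4.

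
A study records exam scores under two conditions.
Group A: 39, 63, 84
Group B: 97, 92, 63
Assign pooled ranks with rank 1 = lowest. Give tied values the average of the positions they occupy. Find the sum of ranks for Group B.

13.5

Sorted (ascending): 39, 63, 63, 84, 92, 97
The 2 values of 63 occupy positions 2–3 → average rank (2+3)/2 = 2.5.
Group B values → pooled ranks: 97→6, 92→5, 63→2.5
Rank sum = 6 + 5 + 2.5 = 13.5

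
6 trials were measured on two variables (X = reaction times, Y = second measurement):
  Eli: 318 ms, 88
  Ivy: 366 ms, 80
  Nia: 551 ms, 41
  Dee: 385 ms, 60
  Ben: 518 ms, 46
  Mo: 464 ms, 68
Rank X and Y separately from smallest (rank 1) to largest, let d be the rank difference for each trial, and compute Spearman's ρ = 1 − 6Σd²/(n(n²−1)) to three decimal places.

Ranks of variable 1: 1, 2, 6, 3, 5, 4
Ranks of variable 2: 6, 5, 1, 3, 2, 4
d = r₁ − r₂: -5, -3, 5, 0, 3, 0
d²: 25, 9, 25, 0, 9, 0; Σd² = 68
ρ = 1 − 6·68/(6·35) = 1 − 408/210 = -0.943

-0.943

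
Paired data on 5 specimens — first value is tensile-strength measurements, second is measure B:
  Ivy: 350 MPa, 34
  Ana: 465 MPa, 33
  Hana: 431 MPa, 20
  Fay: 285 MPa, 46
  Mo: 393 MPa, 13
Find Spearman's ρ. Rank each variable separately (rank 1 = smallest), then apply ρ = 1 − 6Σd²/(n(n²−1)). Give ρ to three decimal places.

Ranks of variable 1: 2, 5, 4, 1, 3
Ranks of variable 2: 4, 3, 2, 5, 1
d = r₁ − r₂: -2, 2, 2, -4, 2
d²: 4, 4, 4, 16, 4; Σd² = 32
ρ = 1 − 6·32/(5·24) = 1 − 192/120 = -0.600

-0.600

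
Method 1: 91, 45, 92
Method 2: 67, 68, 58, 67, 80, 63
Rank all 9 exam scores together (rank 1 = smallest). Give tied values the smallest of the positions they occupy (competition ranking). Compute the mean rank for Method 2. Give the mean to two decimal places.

4.33

Sorted (ascending): 45, 58, 63, 67, 67, 68, 80, 91, 92
The 2 values of 67 occupy positions 4–5 → each gets rank 4.
Method 2 values → pooled ranks: 67→4, 68→6, 58→2, 67→4, 80→7, 63→3
Mean rank = (4 + 6 + 2 + 4 + 7 + 3) / 6 = 4.33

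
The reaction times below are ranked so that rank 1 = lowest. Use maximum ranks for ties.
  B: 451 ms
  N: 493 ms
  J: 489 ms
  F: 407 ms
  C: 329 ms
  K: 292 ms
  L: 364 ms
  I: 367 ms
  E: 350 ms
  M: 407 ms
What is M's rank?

Sorted (ascending): 292, 329, 350, 364, 367, 407, 407, 451, 489, 493
The 2 values of 407 occupy positions 6–7 → each gets rank 7.
M has value 407 ms → rank 7.

7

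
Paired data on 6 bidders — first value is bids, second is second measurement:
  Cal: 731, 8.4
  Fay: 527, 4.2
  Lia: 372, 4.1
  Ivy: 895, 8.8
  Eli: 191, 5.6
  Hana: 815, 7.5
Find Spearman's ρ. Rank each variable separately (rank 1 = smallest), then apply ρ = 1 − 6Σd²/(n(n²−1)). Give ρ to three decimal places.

0.771

Ranks of variable 1: 4, 3, 2, 6, 1, 5
Ranks of variable 2: 5, 2, 1, 6, 3, 4
d = r₁ − r₂: -1, 1, 1, 0, -2, 1
d²: 1, 1, 1, 0, 4, 1; Σd² = 8
ρ = 1 − 6·8/(6·35) = 1 − 48/210 = 0.771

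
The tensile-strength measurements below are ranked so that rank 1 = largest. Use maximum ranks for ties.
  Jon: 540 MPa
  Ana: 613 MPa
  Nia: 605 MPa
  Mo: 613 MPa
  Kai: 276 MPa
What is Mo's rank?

2

Sorted (descending): 613, 613, 605, 540, 276
The 2 values of 613 occupy positions 1–2 → each gets rank 2.
Mo has value 613 MPa → rank 2.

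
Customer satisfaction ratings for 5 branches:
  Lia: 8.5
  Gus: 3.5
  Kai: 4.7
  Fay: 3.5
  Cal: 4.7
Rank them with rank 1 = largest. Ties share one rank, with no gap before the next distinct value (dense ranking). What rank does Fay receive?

Sorted (descending): 8.5, 4.7, 4.7, 3.5, 3.5
The 2 values of 4.7 share dense rank 2.
The 2 values of 3.5 share dense rank 3.
Remaining distinct values take the next consecutive integers.
Fay has value 3.5 → rank 3.

3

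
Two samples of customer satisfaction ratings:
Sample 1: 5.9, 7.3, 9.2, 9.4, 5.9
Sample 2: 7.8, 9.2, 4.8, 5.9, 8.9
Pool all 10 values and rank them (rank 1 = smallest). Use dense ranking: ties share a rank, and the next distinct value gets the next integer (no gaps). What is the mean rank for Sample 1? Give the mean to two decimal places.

Sorted (ascending): 4.8, 5.9, 5.9, 5.9, 7.3, 7.8, 8.9, 9.2, 9.2, 9.4
The 3 values of 5.9 share dense rank 2.
The 2 values of 9.2 share dense rank 6.
Remaining distinct values take the next consecutive integers.
Sample 1 values → pooled ranks: 5.9→2, 7.3→3, 9.2→6, 9.4→7, 5.9→2
Mean rank = (2 + 3 + 6 + 7 + 2) / 5 = 4.00

4.00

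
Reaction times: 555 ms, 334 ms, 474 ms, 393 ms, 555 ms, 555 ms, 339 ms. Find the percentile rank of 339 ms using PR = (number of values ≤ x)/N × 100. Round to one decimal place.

N = 7.
Strictly below 339: 1. Equal to 339: 1.
PR = 2/7 × 100 = 28.6

28.6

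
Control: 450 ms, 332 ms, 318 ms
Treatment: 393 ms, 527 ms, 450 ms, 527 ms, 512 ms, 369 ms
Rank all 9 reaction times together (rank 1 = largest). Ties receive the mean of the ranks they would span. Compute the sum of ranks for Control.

Sorted (descending): 527, 527, 512, 450, 450, 393, 369, 332, 318
The 2 values of 527 occupy positions 1–2 → average rank (1+2)/2 = 1.5.
The 2 values of 450 occupy positions 4–5 → average rank (4+5)/2 = 4.5.
Control values → pooled ranks: 450→4.5, 332→8, 318→9
Rank sum = 4.5 + 8 + 9 = 21.5

21.5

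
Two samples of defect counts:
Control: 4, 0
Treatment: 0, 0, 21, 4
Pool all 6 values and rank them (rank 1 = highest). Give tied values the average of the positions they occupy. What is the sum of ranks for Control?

7.5

Sorted (descending): 21, 4, 4, 0, 0, 0
The 2 values of 4 occupy positions 2–3 → average rank (2+3)/2 = 2.5.
The 3 values of 0 occupy positions 4–6 → average rank 5.
Control values → pooled ranks: 4→2.5, 0→5
Rank sum = 2.5 + 5 = 7.5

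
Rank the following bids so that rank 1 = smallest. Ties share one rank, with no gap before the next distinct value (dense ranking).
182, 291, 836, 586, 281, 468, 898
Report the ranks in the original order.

1, 3, 6, 5, 2, 4, 7

Sorted (ascending): 182, 281, 291, 468, 586, 836, 898
No ties — each value takes its position as its rank.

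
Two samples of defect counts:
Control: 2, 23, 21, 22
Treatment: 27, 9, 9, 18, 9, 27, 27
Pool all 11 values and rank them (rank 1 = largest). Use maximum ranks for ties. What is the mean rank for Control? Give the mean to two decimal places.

Sorted (descending): 27, 27, 27, 23, 22, 21, 18, 9, 9, 9, 2
The 3 values of 27 occupy positions 1–3 → each gets rank 3.
The 3 values of 9 occupy positions 8–10 → each gets rank 10.
Control values → pooled ranks: 2→11, 23→4, 21→6, 22→5
Mean rank = (11 + 4 + 6 + 5) / 4 = 6.50

6.50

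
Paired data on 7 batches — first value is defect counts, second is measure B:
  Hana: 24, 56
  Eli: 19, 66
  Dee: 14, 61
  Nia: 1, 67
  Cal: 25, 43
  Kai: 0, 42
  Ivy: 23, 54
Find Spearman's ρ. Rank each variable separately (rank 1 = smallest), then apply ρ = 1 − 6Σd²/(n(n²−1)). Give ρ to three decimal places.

-0.179

Ranks of variable 1: 6, 4, 3, 2, 7, 1, 5
Ranks of variable 2: 4, 6, 5, 7, 2, 1, 3
d = r₁ − r₂: 2, -2, -2, -5, 5, 0, 2
d²: 4, 4, 4, 25, 25, 0, 4; Σd² = 66
ρ = 1 − 6·66/(7·48) = 1 − 396/336 = -0.179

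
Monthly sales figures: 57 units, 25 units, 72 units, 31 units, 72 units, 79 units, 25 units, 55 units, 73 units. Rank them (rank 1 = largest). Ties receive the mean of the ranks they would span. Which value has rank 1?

Sorted (descending): 79, 73, 72, 72, 57, 55, 31, 25, 25
The 2 values of 72 occupy positions 3–4 → average rank (3+4)/2 = 3.5.
The 2 values of 25 occupy positions 8–9 → average rank (8+9)/2 = 8.5.
Rank 1 → value 79.

79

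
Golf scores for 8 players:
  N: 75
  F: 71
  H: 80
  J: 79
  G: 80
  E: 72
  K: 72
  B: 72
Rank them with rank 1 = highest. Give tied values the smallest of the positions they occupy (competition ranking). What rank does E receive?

5

Sorted (descending): 80, 80, 79, 75, 72, 72, 72, 71
The 2 values of 80 occupy positions 1–2 → each gets rank 1.
The 3 values of 72 occupy positions 5–7 → each gets rank 5.
E has value 72 → rank 5.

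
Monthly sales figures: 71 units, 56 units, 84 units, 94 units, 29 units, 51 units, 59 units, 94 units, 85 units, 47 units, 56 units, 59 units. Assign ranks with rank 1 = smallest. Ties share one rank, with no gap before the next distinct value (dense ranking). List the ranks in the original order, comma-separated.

6, 4, 7, 9, 1, 3, 5, 9, 8, 2, 4, 5

Sorted (ascending): 29, 47, 51, 56, 56, 59, 59, 71, 84, 85, 94, 94
The 2 values of 56 share dense rank 4.
The 2 values of 59 share dense rank 5.
The 2 values of 94 share dense rank 9.
Remaining distinct values take the next consecutive integers.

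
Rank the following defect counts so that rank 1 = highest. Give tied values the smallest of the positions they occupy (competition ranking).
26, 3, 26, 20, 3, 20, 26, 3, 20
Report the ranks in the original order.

Sorted (descending): 26, 26, 26, 20, 20, 20, 3, 3, 3
The 3 values of 26 occupy positions 1–3 → each gets rank 1.
The 3 values of 20 occupy positions 4–6 → each gets rank 4.
The 3 values of 3 occupy positions 7–9 → each gets rank 7.

1, 7, 1, 4, 7, 4, 1, 7, 4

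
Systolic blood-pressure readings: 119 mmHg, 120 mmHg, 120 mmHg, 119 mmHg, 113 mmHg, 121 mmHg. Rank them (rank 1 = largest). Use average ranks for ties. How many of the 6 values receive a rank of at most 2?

1

Sorted (descending): 121, 120, 120, 119, 119, 113
The 2 values of 120 occupy positions 2–3 → average rank (2+3)/2 = 2.5.
The 2 values of 119 occupy positions 4–5 → average rank (4+5)/2 = 4.5.
Ranks ≤ 2: {1} → 1 value.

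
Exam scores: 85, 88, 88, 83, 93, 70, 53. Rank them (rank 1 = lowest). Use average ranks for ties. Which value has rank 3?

Sorted (ascending): 53, 70, 83, 85, 88, 88, 93
The 2 values of 88 occupy positions 5–6 → average rank (5+6)/2 = 5.5.
Rank 3 → value 83.

83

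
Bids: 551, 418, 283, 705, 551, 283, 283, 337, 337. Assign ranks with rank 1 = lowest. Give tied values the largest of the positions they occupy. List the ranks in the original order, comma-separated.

8, 6, 3, 9, 8, 3, 3, 5, 5

Sorted (ascending): 283, 283, 283, 337, 337, 418, 551, 551, 705
The 3 values of 283 occupy positions 1–3 → each gets rank 3.
The 2 values of 337 occupy positions 4–5 → each gets rank 5.
The 2 values of 551 occupy positions 7–8 → each gets rank 8.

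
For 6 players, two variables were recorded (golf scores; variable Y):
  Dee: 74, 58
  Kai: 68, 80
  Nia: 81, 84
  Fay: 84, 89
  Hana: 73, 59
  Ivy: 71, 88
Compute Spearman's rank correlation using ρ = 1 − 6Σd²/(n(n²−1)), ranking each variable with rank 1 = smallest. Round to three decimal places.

0.314

Ranks of variable 1: 4, 1, 5, 6, 3, 2
Ranks of variable 2: 1, 3, 4, 6, 2, 5
d = r₁ − r₂: 3, -2, 1, 0, 1, -3
d²: 9, 4, 1, 0, 1, 9; Σd² = 24
ρ = 1 − 6·24/(6·35) = 1 − 144/210 = 0.314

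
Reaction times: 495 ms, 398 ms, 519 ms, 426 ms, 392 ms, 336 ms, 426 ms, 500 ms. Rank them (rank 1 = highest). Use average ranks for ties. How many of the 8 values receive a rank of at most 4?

Sorted (descending): 519, 500, 495, 426, 426, 398, 392, 336
The 2 values of 426 occupy positions 4–5 → average rank (4+5)/2 = 4.5.
Ranks ≤ 4: {1, 2, 3} → 3 values.

3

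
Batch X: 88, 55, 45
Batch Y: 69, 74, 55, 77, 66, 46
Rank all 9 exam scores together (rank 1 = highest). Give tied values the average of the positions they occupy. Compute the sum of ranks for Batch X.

16.5

Sorted (descending): 88, 77, 74, 69, 66, 55, 55, 46, 45
The 2 values of 55 occupy positions 6–7 → average rank (6+7)/2 = 6.5.
Batch X values → pooled ranks: 88→1, 55→6.5, 45→9
Rank sum = 1 + 6.5 + 9 = 16.5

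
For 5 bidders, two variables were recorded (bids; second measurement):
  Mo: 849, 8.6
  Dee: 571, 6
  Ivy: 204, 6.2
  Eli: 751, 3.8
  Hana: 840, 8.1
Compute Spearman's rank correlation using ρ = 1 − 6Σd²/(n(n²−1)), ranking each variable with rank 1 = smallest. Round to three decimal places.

0.600

Ranks of variable 1: 5, 2, 1, 3, 4
Ranks of variable 2: 5, 2, 3, 1, 4
d = r₁ − r₂: 0, 0, -2, 2, 0
d²: 0, 0, 4, 4, 0; Σd² = 8
ρ = 1 − 6·8/(5·24) = 1 − 48/120 = 0.600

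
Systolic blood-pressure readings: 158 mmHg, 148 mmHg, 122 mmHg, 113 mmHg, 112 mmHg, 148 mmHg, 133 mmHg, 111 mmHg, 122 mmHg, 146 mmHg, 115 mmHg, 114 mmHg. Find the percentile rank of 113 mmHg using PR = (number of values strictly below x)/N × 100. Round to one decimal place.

16.7

N = 12.
Strictly below 113: 2. Equal to 113: 1.
PR = 2/12 × 100 = 16.7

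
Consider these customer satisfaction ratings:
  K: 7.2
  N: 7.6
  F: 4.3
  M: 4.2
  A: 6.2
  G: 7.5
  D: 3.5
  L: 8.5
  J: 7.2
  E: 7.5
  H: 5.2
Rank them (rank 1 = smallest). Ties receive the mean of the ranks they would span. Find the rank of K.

Sorted (ascending): 3.5, 4.2, 4.3, 5.2, 6.2, 7.2, 7.2, 7.5, 7.5, 7.6, 8.5
The 2 values of 7.2 occupy positions 6–7 → average rank (6+7)/2 = 6.5.
The 2 values of 7.5 occupy positions 8–9 → average rank (8+9)/2 = 8.5.
K has value 7.2 → rank 6.5.

6.5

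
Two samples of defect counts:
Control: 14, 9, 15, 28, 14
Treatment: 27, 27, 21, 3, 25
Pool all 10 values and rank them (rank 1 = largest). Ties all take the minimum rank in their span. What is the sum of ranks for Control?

30

Sorted (descending): 28, 27, 27, 25, 21, 15, 14, 14, 9, 3
The 2 values of 27 occupy positions 2–3 → each gets rank 2.
The 2 values of 14 occupy positions 7–8 → each gets rank 7.
Control values → pooled ranks: 14→7, 9→9, 15→6, 28→1, 14→7
Rank sum = 7 + 9 + 6 + 1 + 7 = 30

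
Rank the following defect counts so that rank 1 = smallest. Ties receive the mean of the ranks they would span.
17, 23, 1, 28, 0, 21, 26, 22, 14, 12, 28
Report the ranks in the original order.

Sorted (ascending): 0, 1, 12, 14, 17, 21, 22, 23, 26, 28, 28
The 2 values of 28 occupy positions 10–11 → average rank (10+11)/2 = 10.5.

5, 8, 2, 10.5, 1, 6, 9, 7, 4, 3, 10.5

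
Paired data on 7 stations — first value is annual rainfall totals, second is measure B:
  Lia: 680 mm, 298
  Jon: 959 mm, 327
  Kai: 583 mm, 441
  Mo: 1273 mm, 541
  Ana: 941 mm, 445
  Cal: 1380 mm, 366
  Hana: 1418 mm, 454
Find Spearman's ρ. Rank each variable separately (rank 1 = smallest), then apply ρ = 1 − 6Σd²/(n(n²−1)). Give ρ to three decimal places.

Ranks of variable 1: 2, 4, 1, 5, 3, 6, 7
Ranks of variable 2: 1, 2, 4, 7, 5, 3, 6
d = r₁ − r₂: 1, 2, -3, -2, -2, 3, 1
d²: 1, 4, 9, 4, 4, 9, 1; Σd² = 32
ρ = 1 − 6·32/(7·48) = 1 − 192/336 = 0.429

0.429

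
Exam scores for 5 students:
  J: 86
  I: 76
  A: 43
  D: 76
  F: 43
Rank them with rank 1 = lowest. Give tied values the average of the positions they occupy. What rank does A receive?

Sorted (ascending): 43, 43, 76, 76, 86
The 2 values of 43 occupy positions 1–2 → average rank (1+2)/2 = 1.5.
The 2 values of 76 occupy positions 3–4 → average rank (3+4)/2 = 3.5.
A has value 43 → rank 1.5.

1.5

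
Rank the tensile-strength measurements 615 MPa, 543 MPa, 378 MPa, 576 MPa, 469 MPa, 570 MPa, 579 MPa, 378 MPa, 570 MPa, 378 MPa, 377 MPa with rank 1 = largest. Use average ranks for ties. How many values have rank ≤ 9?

Sorted (descending): 615, 579, 576, 570, 570, 543, 469, 378, 378, 378, 377
The 2 values of 570 occupy positions 4–5 → average rank (4+5)/2 = 4.5.
The 3 values of 378 occupy positions 8–10 → average rank 9.
Ranks ≤ 9: {1, 2, 3, 4.5, 4.5, 6, 7, 9, 9, 9} → 10 values.

10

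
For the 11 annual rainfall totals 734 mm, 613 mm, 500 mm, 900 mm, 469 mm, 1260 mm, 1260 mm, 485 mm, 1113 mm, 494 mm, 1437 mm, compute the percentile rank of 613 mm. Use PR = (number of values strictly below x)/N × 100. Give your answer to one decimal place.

N = 11.
Strictly below 613: 4. Equal to 613: 1.
PR = 4/11 × 100 = 36.4

36.4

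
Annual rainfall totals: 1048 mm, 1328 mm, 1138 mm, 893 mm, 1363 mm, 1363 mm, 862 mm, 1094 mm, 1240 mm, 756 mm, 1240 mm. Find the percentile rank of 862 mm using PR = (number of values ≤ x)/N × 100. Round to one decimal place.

N = 11.
Strictly below 862: 1. Equal to 862: 1.
PR = 2/11 × 100 = 18.2

18.2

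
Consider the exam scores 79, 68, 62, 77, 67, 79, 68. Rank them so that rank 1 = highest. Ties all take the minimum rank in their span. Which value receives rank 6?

Sorted (descending): 79, 79, 77, 68, 68, 67, 62
The 2 values of 79 occupy positions 1–2 → each gets rank 1.
The 2 values of 68 occupy positions 4–5 → each gets rank 4.
Rank 6 → value 67.

67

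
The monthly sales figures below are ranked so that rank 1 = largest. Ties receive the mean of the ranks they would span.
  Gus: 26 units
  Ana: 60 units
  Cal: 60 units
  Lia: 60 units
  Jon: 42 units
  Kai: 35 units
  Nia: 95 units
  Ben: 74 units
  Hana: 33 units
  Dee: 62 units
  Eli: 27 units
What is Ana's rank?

Sorted (descending): 95, 74, 62, 60, 60, 60, 42, 35, 33, 27, 26
The 3 values of 60 occupy positions 4–6 → average rank 5.
Ana has value 60 units → rank 5.

5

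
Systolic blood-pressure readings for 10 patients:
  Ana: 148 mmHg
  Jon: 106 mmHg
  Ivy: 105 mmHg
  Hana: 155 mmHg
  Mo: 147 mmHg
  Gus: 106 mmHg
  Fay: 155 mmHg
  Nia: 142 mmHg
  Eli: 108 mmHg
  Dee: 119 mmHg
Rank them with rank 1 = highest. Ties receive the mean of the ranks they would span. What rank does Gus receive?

8.5

Sorted (descending): 155, 155, 148, 147, 142, 119, 108, 106, 106, 105
The 2 values of 155 occupy positions 1–2 → average rank (1+2)/2 = 1.5.
The 2 values of 106 occupy positions 8–9 → average rank (8+9)/2 = 8.5.
Gus has value 106 mmHg → rank 8.5.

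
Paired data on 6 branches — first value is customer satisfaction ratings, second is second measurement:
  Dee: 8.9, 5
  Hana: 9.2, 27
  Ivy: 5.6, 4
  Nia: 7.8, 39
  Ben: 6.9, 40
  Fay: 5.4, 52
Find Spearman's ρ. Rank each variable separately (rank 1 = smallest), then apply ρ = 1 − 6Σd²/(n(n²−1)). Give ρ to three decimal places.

-0.371

Ranks of variable 1: 5, 6, 2, 4, 3, 1
Ranks of variable 2: 2, 3, 1, 4, 5, 6
d = r₁ − r₂: 3, 3, 1, 0, -2, -5
d²: 9, 9, 1, 0, 4, 25; Σd² = 48
ρ = 1 − 6·48/(6·35) = 1 − 288/210 = -0.371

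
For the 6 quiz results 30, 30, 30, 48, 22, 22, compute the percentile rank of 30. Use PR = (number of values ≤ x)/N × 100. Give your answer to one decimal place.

N = 6.
Strictly below 30: 2. Equal to 30: 3.
PR = 5/6 × 100 = 83.3

83.3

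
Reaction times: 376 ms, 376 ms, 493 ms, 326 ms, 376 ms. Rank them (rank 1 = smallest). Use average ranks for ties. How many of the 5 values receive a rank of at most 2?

1

Sorted (ascending): 326, 376, 376, 376, 493
The 3 values of 376 occupy positions 2–4 → average rank 3.
Ranks ≤ 2: {1} → 1 value.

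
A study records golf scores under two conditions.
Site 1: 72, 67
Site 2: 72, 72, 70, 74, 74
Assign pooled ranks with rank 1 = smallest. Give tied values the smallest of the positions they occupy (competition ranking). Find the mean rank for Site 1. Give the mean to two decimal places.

Sorted (ascending): 67, 70, 72, 72, 72, 74, 74
The 3 values of 72 occupy positions 3–5 → each gets rank 3.
The 2 values of 74 occupy positions 6–7 → each gets rank 6.
Site 1 values → pooled ranks: 72→3, 67→1
Mean rank = (3 + 1) / 2 = 2.00

2.00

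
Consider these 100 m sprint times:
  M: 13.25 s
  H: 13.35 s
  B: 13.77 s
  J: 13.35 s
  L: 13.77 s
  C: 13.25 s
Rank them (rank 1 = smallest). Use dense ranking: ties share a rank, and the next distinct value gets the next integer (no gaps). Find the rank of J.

Sorted (ascending): 13.25, 13.25, 13.35, 13.35, 13.77, 13.77
The 2 values of 13.25 share dense rank 1.
The 2 values of 13.35 share dense rank 2.
The 2 values of 13.77 share dense rank 3.
J has value 13.35 s → rank 2.

2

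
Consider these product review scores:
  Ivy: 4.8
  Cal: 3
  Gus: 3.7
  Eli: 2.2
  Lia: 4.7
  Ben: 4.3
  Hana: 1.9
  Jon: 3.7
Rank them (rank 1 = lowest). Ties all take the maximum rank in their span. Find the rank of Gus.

Sorted (ascending): 1.9, 2.2, 3, 3.7, 3.7, 4.3, 4.7, 4.8
The 2 values of 3.7 occupy positions 4–5 → each gets rank 5.
Gus has value 3.7 → rank 5.

5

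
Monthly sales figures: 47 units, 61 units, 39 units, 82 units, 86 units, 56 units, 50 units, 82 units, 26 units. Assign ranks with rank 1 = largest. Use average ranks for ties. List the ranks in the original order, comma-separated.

7, 4, 8, 2.5, 1, 5, 6, 2.5, 9

Sorted (descending): 86, 82, 82, 61, 56, 50, 47, 39, 26
The 2 values of 82 occupy positions 2–3 → average rank (2+3)/2 = 2.5.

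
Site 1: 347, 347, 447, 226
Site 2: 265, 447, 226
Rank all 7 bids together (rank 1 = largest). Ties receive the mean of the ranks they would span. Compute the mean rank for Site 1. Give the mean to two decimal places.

3.75

Sorted (descending): 447, 447, 347, 347, 265, 226, 226
The 2 values of 447 occupy positions 1–2 → average rank (1+2)/2 = 1.5.
The 2 values of 347 occupy positions 3–4 → average rank (3+4)/2 = 3.5.
The 2 values of 226 occupy positions 6–7 → average rank (6+7)/2 = 6.5.
Site 1 values → pooled ranks: 347→3.5, 347→3.5, 447→1.5, 226→6.5
Mean rank = (3.5 + 3.5 + 1.5 + 6.5) / 4 = 3.75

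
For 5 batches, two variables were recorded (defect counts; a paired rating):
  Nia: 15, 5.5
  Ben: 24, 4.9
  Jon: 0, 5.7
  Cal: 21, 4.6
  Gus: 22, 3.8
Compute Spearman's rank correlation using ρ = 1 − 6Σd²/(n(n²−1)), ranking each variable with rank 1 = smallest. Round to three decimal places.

-0.700

Ranks of variable 1: 2, 5, 1, 3, 4
Ranks of variable 2: 4, 3, 5, 2, 1
d = r₁ − r₂: -2, 2, -4, 1, 3
d²: 4, 4, 16, 1, 9; Σd² = 34
ρ = 1 − 6·34/(5·24) = 1 − 204/120 = -0.700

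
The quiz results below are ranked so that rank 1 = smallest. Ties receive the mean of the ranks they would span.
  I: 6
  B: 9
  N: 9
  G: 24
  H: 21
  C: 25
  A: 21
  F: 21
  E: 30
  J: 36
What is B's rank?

Sorted (ascending): 6, 9, 9, 21, 21, 21, 24, 25, 30, 36
The 2 values of 9 occupy positions 2–3 → average rank (2+3)/2 = 2.5.
The 3 values of 21 occupy positions 4–6 → average rank 5.
B has value 9 → rank 2.5.

2.5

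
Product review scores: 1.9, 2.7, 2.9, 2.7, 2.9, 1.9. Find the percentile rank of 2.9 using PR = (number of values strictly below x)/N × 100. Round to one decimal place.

66.7

N = 6.
Strictly below 2.9: 4. Equal to 2.9: 2.
PR = 4/6 × 100 = 66.7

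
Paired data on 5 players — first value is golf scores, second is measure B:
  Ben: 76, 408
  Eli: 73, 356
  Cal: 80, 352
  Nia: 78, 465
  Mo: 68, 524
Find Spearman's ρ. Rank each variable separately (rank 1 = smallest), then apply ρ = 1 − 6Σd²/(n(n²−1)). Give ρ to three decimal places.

-0.600

Ranks of variable 1: 3, 2, 5, 4, 1
Ranks of variable 2: 3, 2, 1, 4, 5
d = r₁ − r₂: 0, 0, 4, 0, -4
d²: 0, 0, 16, 0, 16; Σd² = 32
ρ = 1 − 6·32/(5·24) = 1 − 192/120 = -0.600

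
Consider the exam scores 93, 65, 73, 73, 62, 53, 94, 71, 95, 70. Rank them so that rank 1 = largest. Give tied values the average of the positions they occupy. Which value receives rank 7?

70

Sorted (descending): 95, 94, 93, 73, 73, 71, 70, 65, 62, 53
The 2 values of 73 occupy positions 4–5 → average rank (4+5)/2 = 4.5.
Rank 7 → value 70.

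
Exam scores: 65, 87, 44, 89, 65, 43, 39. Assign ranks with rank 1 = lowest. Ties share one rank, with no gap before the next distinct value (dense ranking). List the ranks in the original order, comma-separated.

Sorted (ascending): 39, 43, 44, 65, 65, 87, 89
The 2 values of 65 share dense rank 4.
Remaining distinct values take the next consecutive integers.

4, 5, 3, 6, 4, 2, 1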